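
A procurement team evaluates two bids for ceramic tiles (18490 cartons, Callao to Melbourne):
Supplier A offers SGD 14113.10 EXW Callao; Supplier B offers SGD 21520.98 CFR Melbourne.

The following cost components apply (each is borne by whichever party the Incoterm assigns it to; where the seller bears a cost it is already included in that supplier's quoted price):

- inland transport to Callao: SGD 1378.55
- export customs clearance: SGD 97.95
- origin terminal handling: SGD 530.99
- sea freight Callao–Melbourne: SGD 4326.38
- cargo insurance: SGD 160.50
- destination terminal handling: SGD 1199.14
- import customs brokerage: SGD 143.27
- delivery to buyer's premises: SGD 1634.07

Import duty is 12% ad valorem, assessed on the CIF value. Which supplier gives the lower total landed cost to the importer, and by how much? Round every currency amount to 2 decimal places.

Supplier A is cheaper by SGD 1202.89

Supplier A (EXW):
CIF value = EXW price + inland to port + export clearance + origin terminal + freight + insurance = 14113.10 + 1378.55 + 97.95 + 530.99 + 4326.38 + 160.50 = 20607.47
Import duty = 20607.47 × 12% = 2472.90
Buyer bears (A): 1378.55 + 97.95 + 530.99 + 4326.38 + 160.50 + 1199.14 + 143.27 + 1634.07 = 9470.85
Landed cost (A) = invoice 14113.10 + 9470.85 + duty 2472.90 = 26056.85
Supplier B (CFR):
CIF value = CFR price + insurance = 21520.98 + 160.50 = 21681.48
Import duty = 21681.48 × 12% = 2601.78
Buyer bears (B): 160.50 + 1199.14 + 143.27 + 1634.07 = 3136.98
Landed cost (B) = invoice 21520.98 + 3136.98 + duty 2601.78 = 27259.74
Difference = |26056.85 − 27259.74| = 1202.89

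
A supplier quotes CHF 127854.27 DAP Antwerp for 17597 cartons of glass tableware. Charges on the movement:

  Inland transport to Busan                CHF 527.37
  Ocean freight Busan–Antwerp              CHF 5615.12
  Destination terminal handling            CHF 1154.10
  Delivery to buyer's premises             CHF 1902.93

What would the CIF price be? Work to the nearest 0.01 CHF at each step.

Not relevant to the conversion: inland to port, freight — on the seller under both DAP and CIF; already in the DAP price and stays in the CIF price.
From DAP to CIF, the seller no longer bears: destination terminal, delivery.
CIF price = 127854.27 − 1154.10 − 1902.93 = 124797.24

CIF price: CHF 124797.24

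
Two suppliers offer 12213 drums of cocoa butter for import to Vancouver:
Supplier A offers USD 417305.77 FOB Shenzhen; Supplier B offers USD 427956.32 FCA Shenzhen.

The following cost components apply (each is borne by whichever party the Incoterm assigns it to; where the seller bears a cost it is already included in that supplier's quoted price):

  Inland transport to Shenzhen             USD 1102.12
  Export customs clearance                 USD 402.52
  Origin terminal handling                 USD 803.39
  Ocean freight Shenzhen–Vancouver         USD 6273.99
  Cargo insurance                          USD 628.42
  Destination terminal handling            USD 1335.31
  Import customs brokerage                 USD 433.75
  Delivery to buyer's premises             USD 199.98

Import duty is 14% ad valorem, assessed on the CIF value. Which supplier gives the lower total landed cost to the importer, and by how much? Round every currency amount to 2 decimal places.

Supplier A (FOB):
CIF value = FOB price + freight + insurance = 417305.77 + 6273.99 + 628.42 = 424208.18
Import duty = 424208.18 × 14% = 59389.15
Buyer bears (A): 6273.99 + 628.42 + 1335.31 + 433.75 + 199.98 = 8871.45
Landed cost (A) = invoice 417305.77 + 8871.45 + duty 59389.15 = 485566.37
Supplier B (FCA):
CIF value = FCA price + origin terminal + freight + insurance = 427956.32 + 803.39 + 6273.99 + 628.42 = 435662.12
Import duty = 435662.12 × 14% = 60992.70
Buyer bears (B): 803.39 + 6273.99 + 628.42 + 1335.31 + 433.75 + 199.98 = 9674.84
Landed cost (B) = invoice 427956.32 + 9674.84 + duty 60992.70 = 498623.86
Difference = |485566.37 − 498623.86| = 13057.49

Supplier A is cheaper by USD 13057.49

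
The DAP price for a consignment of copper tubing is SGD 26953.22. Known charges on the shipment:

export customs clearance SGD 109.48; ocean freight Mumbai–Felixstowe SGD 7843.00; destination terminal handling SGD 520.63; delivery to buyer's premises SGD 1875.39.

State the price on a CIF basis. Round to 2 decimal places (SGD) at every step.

CIF price: SGD 24557.20

Not relevant to the conversion: freight, export clearance — on the seller under both DAP and CIF; already in the DAP price and stays in the CIF price.
From DAP to CIF, the seller no longer bears: destination terminal, delivery.
CIF price = 26953.22 − 520.63 − 1875.39 = 24557.20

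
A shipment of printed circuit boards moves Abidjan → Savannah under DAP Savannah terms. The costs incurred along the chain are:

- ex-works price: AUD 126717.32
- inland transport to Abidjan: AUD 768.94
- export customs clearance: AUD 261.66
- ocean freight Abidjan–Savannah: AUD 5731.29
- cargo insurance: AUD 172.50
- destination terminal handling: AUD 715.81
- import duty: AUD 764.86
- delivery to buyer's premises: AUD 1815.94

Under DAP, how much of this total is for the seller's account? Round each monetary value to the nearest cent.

DAP: the seller bears all costs to the named destination except import duty and clearance.
Seller's account: goods 126717.32 + inland to port 768.94 + export clearance 261.66 + freight 5731.29 + insurance 172.50 + destination terminal 715.81 + delivery 1815.94 = 136183.46
Buyer's account: duty 764.86 = 764.86

Seller's account: AUD 136183.46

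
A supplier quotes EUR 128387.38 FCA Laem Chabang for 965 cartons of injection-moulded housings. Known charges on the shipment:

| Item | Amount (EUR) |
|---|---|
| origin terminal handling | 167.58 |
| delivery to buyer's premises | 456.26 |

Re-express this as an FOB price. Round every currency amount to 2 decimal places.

Not relevant to the conversion: delivery — on the buyer under both terms; not part of either seller's price.
From FCA to FOB, the seller additionally bears: origin terminal.
FOB price = 128387.38 + 167.58 = 128554.96

FOB price: EUR 128554.96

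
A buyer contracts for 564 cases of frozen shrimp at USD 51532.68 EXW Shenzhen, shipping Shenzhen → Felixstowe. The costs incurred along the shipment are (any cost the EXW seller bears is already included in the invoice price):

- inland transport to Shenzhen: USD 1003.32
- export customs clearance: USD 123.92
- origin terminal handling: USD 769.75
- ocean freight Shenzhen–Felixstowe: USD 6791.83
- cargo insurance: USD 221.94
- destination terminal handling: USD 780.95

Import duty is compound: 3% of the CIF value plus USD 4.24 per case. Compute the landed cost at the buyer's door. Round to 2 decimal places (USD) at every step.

Total landed cost: USD 65429.05

EXW: the seller makes goods available at their premises; the buyer bears all onward costs.
CIF value = EXW price + inland to port + export clearance + origin terminal + freight + insurance = 51532.68 + 1003.32 + 123.92 + 769.75 + 6791.83 + 221.94 = 60443.44
Ad valorem component: 60443.44 × 3% = 1813.30
Specific component: 564 × 4.24 = 2391.36
Import duty = 1813.30 + 2391.36 = 4204.66
Buyer bears: inland to port 1003.32 + export clearance 123.92 + origin terminal 769.75 + freight 6791.83 + insurance 221.94 + destination terminal 780.95 + duty 4204.66 = 13896.37
Landed cost = invoice 51532.68 + 13896.37 = 65429.05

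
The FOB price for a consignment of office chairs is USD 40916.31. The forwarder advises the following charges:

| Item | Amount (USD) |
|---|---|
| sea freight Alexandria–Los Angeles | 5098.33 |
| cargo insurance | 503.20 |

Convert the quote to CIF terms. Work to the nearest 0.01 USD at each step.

From FOB to CIF, the seller additionally bears: freight, insurance.
CIF price = 40916.31 + 5098.33 + 503.20 = 46517.84

CIF price: USD 46517.84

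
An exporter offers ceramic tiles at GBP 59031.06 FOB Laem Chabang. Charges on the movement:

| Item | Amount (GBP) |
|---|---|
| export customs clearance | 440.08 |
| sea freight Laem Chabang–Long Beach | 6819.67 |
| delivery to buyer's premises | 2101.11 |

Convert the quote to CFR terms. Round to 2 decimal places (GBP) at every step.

CFR price: GBP 65850.73

Not relevant to the conversion: export clearance — on the seller under both FOB and CFR; already in the FOB price and stays in the CFR price. delivery — on the buyer under both terms; not part of either seller's price.
From FOB to CFR, the seller additionally bears: freight.
CFR price = 59031.06 + 6819.67 = 65850.73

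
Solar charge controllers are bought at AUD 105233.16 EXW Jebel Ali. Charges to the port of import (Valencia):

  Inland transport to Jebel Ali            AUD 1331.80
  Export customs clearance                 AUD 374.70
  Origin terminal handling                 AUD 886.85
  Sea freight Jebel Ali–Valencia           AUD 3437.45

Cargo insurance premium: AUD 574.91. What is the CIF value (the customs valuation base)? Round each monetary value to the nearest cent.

CIF = EXW price + pre-shipment costs + freight + insurance
CIF = 105233.16 + 1331.80 + 374.70 + 886.85 + 3437.45 + 574.91 = 111838.87

CIF value: AUD 111838.87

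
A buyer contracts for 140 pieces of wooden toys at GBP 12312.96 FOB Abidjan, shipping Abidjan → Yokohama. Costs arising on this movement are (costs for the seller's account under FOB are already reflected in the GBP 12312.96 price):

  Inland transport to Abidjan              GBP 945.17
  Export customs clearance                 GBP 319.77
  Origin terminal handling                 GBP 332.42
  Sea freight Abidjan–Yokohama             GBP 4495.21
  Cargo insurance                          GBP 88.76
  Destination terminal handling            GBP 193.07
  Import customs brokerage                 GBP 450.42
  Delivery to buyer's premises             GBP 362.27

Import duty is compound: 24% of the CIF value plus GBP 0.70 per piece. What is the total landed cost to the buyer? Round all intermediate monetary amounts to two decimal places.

FOB: the seller bears costs until goods are on board at the origin port; the buyer bears freight, insurance and all costs thereafter.
Already in the invoice (seller's account under FOB): inland to port, export clearance, origin terminal — exclude.
CIF value = FOB price + freight + insurance = 12312.96 + 4495.21 + 88.76 = 16896.93
Ad valorem component: 16896.93 × 24% = 4055.26
Specific component: 140 × 0.70 = 98.00
Import duty = 4055.26 + 98.00 = 4153.26
Buyer bears: freight 4495.21 + insurance 88.76 + destination terminal 193.07 + brokerage 450.42 + delivery 362.27 + duty 4153.26 = 9742.99
Landed cost = invoice 12312.96 + 9742.99 = 22055.95

Total landed cost: GBP 22055.95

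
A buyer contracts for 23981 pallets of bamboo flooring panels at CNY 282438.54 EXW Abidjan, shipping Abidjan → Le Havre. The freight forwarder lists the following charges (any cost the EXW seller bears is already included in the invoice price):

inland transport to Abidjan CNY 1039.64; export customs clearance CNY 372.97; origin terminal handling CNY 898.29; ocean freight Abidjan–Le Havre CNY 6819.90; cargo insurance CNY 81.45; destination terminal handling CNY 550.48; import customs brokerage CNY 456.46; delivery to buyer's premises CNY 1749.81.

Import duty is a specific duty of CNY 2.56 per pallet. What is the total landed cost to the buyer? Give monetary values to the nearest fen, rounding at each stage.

Total landed cost: CNY 355798.90

EXW: the seller makes goods available at their premises; the buyer bears all onward costs.
CIF value = EXW price + inland to port + export clearance + origin terminal + freight + insurance = 282438.54 + 1039.64 + 372.97 + 898.29 + 6819.90 + 81.45 = 291650.79
Import duty = 23981 × 2.56 = 61391.36
Buyer bears: inland to port 1039.64 + export clearance 372.97 + origin terminal 898.29 + freight 6819.90 + insurance 81.45 + destination terminal 550.48 + brokerage 456.46 + delivery 1749.81 + duty 61391.36 = 73360.36
Landed cost = invoice 282438.54 + 73360.36 = 355798.90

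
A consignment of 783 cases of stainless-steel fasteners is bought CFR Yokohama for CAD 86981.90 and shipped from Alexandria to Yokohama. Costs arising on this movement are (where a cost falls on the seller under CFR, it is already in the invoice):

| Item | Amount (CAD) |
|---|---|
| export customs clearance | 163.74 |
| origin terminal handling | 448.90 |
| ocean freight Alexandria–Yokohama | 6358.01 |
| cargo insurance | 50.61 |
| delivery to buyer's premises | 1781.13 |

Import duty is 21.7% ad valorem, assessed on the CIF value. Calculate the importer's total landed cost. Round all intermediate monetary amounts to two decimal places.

CFR: the seller pays costs through ocean freight to the destination port, but not insurance.
Already in the invoice (seller's account under CFR): export clearance, origin terminal, freight — exclude.
CIF value = CFR price + insurance = 86981.90 + 50.61 = 87032.51
Import duty = 87032.51 × 21.7% = 18886.05
Buyer bears: insurance 50.61 + delivery 1781.13 + duty 18886.05 = 20717.79
Landed cost = invoice 86981.90 + 20717.79 = 107699.69

Total landed cost: CAD 107699.69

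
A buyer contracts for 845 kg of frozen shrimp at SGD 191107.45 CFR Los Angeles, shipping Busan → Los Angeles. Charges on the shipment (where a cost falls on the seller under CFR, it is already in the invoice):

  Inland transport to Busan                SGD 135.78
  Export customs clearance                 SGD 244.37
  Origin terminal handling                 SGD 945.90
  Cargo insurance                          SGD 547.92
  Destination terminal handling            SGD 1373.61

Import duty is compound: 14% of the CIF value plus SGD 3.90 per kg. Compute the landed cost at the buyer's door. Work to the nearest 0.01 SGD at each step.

Total landed cost: SGD 223156.23

CFR: the seller pays costs through ocean freight to the destination port, but not insurance.
Already in the invoice (seller's account under CFR): inland to port, export clearance, origin terminal — exclude.
CIF value = CFR price + insurance = 191107.45 + 547.92 = 191655.37
Ad valorem component: 191655.37 × 14% = 26831.75
Specific component: 845 × 3.90 = 3295.50
Import duty = 26831.75 + 3295.50 = 30127.25
Buyer bears: insurance 547.92 + destination terminal 1373.61 + duty 30127.25 = 32048.78
Landed cost = invoice 191107.45 + 32048.78 = 223156.23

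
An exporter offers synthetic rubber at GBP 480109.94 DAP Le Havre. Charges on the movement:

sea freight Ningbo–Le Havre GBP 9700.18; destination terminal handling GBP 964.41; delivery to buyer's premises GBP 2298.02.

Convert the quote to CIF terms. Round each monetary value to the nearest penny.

CIF price: GBP 476847.51

Not relevant to the conversion: freight — on the seller under both DAP and CIF; already in the DAP price and stays in the CIF price.
From DAP to CIF, the seller no longer bears: destination terminal, delivery.
CIF price = 480109.94 − 964.41 − 2298.02 = 476847.51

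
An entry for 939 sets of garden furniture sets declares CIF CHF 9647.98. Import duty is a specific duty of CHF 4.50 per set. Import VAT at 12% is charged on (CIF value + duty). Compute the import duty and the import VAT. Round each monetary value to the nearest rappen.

Import duty: CHF 4225.50; import VAT: CHF 1664.82

Import duty = 939 × 4.50 = 4225.50
VAT base = CIF + duty = 9647.98 + 4225.50 = 13873.48
Import VAT = 13873.48 × 12% = 1664.82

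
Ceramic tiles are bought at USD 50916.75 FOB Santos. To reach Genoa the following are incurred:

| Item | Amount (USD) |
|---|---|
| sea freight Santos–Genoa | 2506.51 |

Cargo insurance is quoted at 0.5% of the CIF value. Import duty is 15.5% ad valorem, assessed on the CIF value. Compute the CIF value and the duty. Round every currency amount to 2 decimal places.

CIF value: USD 53691.72; import duty: USD 8322.22

Let C be the CIF value. C = FOB price + freight + 0.5% × C
C − 0.5% × C = 50916.75 + 2506.51
0.995 × C = 53423.26
C = 53423.26 / 0.995 = 53691.72
Insurance premium = 0.5% × 53691.72 = 268.46
Import duty = 53691.72 × 15.5% = 8322.22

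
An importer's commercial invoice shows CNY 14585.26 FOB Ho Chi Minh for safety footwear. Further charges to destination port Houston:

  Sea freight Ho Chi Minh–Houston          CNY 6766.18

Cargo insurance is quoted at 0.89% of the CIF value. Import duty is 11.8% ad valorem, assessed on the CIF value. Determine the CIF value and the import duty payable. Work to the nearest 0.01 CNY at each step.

Let C be the CIF value. C = FOB price + freight + 0.89% × C
C − 0.89% × C = 14585.26 + 6766.18
0.9911 × C = 21351.44
C = 21351.44 / 0.9911 = 21543.17
Insurance premium = 0.89% × 21543.17 = 191.73
Import duty = 21543.17 × 11.8% = 2542.09

CIF value: CNY 21543.17; import duty: CNY 2542.09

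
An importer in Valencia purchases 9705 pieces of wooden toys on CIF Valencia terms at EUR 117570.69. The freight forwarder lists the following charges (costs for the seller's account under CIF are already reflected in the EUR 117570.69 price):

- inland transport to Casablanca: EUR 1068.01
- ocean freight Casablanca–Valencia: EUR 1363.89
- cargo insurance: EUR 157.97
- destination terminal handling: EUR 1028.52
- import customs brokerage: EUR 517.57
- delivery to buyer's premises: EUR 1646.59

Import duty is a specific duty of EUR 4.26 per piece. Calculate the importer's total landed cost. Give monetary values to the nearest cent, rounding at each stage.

CIF: the seller pays costs through ocean freight and marine insurance to the destination port.
Already in the invoice (seller's account under CIF): inland to port, freight, insurance — exclude.
The CIF price already equals the CIF value: 117570.69
Import duty = 9705 × 4.26 = 41343.30
Buyer bears: destination terminal 1028.52 + brokerage 517.57 + delivery 1646.59 + duty 41343.30 = 44535.98
Landed cost = invoice 117570.69 + 44535.98 = 162106.67

Total landed cost: EUR 162106.67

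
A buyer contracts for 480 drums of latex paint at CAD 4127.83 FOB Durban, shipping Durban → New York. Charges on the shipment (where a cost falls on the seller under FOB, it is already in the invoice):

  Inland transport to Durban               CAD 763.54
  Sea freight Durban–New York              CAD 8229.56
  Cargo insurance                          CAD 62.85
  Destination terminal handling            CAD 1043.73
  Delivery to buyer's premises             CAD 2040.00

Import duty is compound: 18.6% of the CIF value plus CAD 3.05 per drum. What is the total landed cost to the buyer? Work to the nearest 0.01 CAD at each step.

FOB: the seller bears costs until goods are on board at the origin port; the buyer bears freight, insurance and all costs thereafter.
Already in the invoice (seller's account under FOB): inland to port — exclude.
CIF value = FOB price + freight + insurance = 4127.83 + 8229.56 + 62.85 = 12420.24
Ad valorem component: 12420.24 × 18.6% = 2310.16
Specific component: 480 × 3.05 = 1464.00
Import duty = 2310.16 + 1464.00 = 3774.16
Buyer bears: freight 8229.56 + insurance 62.85 + destination terminal 1043.73 + delivery 2040.00 + duty 3774.16 = 15150.30
Landed cost = invoice 4127.83 + 15150.30 = 19278.13

Total landed cost: CAD 19278.13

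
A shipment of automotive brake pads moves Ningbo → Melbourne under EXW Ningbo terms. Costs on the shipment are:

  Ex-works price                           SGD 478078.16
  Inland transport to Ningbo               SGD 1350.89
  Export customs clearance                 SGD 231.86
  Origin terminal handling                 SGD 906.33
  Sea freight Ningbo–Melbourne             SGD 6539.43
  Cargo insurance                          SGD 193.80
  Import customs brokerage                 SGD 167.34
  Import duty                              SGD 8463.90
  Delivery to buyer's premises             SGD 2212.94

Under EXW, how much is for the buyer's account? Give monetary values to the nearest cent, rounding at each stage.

EXW: the seller makes goods available at their premises; the buyer bears all onward costs.
Seller's account: goods 478078.16 = 478078.16
Buyer's account: inland to port 1350.89 + export clearance 231.86 + origin terminal 906.33 + freight 6539.43 + insurance 193.80 + brokerage 167.34 + duty 8463.90 + delivery 2212.94 = 20066.49

Buyer's account: SGD 20066.49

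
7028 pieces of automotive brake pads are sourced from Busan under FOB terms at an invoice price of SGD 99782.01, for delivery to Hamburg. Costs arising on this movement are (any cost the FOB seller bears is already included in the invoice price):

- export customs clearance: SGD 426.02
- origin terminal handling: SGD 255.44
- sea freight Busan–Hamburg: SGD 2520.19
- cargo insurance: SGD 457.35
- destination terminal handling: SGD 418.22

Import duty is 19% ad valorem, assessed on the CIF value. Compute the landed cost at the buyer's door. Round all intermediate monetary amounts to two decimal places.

Total landed cost: SGD 122702.08

FOB: the seller bears costs until goods are on board at the origin port; the buyer bears freight, insurance and all costs thereafter.
Already in the invoice (seller's account under FOB): export clearance, origin terminal — exclude.
CIF value = FOB price + freight + insurance = 99782.01 + 2520.19 + 457.35 = 102759.55
Import duty = 102759.55 × 19% = 19524.31
Buyer bears: freight 2520.19 + insurance 457.35 + destination terminal 418.22 + duty 19524.31 = 22920.07
Landed cost = invoice 99782.01 + 22920.07 = 122702.08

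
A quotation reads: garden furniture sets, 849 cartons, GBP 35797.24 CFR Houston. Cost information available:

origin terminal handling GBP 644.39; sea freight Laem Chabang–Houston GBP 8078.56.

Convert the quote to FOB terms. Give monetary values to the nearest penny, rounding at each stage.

Not relevant to the conversion: origin terminal — on the seller under both CFR and FOB; already in the CFR price and stays in the FOB price.
From CFR to FOB, the seller no longer bears: freight.
FOB price = 35797.24 − 8078.56 = 27718.68

FOB price: GBP 27718.68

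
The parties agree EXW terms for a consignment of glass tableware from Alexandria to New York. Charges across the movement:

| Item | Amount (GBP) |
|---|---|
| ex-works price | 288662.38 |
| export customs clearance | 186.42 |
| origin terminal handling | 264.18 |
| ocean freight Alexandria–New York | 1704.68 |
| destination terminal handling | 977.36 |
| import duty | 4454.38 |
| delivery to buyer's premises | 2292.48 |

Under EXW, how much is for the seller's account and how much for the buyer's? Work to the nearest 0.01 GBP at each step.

Seller: GBP 288662.38; buyer: GBP 9879.50

EXW: the seller makes goods available at their premises; the buyer bears all onward costs.
Seller's account: goods 288662.38 = 288662.38
Buyer's account: export clearance 186.42 + origin terminal 264.18 + freight 1704.68 + destination terminal 977.36 + duty 4454.38 + delivery 2292.48 = 9879.50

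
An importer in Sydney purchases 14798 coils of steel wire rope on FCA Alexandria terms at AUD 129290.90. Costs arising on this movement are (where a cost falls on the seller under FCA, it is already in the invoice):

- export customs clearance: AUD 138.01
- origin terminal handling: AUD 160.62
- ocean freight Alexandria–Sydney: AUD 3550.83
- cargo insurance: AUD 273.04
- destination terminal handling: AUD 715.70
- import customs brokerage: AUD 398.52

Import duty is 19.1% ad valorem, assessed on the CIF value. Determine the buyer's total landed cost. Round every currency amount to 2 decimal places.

Total landed cost: AUD 159845.21

FCA: the seller delivers export-cleared goods to the carrier; the buyer bears costs from that point.
Already in the invoice (seller's account under FCA): export clearance — exclude.
CIF value = FCA price + origin terminal + freight + insurance = 129290.90 + 160.62 + 3550.83 + 273.04 = 133275.39
Import duty = 133275.39 × 19.1% = 25455.60
Buyer bears: origin terminal 160.62 + freight 3550.83 + insurance 273.04 + destination terminal 715.70 + brokerage 398.52 + duty 25455.60 = 30554.31
Landed cost = invoice 129290.90 + 30554.31 = 159845.21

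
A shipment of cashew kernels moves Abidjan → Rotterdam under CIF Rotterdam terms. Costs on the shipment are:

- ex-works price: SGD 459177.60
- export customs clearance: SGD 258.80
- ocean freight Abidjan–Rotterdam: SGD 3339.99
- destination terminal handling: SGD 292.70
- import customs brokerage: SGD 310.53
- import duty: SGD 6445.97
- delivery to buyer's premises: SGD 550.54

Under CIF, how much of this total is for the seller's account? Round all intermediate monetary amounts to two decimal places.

Seller's account: SGD 462776.39

CIF: the seller pays costs through ocean freight and marine insurance to the destination port.
Seller's account: goods 459177.60 + export clearance 258.80 + freight 3339.99 = 462776.39
Buyer's account: destination terminal 292.70 + brokerage 310.53 + duty 6445.97 + delivery 550.54 = 7599.74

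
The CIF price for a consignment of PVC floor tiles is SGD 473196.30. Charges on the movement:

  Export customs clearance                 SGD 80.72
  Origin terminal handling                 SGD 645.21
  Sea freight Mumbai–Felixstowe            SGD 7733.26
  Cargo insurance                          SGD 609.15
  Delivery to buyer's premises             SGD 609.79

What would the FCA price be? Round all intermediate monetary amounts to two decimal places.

FCA price: SGD 464208.68

Not relevant to the conversion: export clearance — on the seller under both CIF and FCA; already in the CIF price and stays in the FCA price. delivery — on the buyer under both terms; not part of either seller's price.
From CIF to FCA, the seller no longer bears: origin terminal, freight, insurance.
FCA price = 473196.30 − 645.21 − 7733.26 − 609.15 = 464208.68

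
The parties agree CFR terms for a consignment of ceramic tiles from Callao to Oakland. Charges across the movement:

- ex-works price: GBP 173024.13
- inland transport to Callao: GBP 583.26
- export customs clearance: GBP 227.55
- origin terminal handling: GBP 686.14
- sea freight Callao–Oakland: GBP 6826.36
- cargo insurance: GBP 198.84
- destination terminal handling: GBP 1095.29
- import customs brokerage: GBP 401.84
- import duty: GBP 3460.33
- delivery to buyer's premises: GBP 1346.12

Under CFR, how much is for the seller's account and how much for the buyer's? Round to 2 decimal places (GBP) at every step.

Seller: GBP 181347.44; buyer: GBP 6502.42

CFR: the seller pays costs through ocean freight to the destination port, but not insurance.
Seller's account: goods 173024.13 + inland to port 583.26 + export clearance 227.55 + origin terminal 686.14 + freight 6826.36 = 181347.44
Buyer's account: insurance 198.84 + destination terminal 1095.29 + brokerage 401.84 + duty 3460.33 + delivery 1346.12 = 6502.42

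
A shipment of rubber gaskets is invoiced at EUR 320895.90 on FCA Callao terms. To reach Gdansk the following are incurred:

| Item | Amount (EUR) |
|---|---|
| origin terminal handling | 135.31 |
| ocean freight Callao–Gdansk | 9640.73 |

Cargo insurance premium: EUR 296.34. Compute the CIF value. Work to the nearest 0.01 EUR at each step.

CIF value: EUR 330968.28

CIF = FCA price + pre-shipment costs + freight + insurance
CIF = 320895.90 + 135.31 + 9640.73 + 296.34 = 330968.28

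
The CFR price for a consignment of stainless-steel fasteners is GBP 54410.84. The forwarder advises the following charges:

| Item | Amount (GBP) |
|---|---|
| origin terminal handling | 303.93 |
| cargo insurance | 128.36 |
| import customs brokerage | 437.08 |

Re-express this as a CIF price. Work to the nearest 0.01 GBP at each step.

CIF price: GBP 54539.20

Not relevant to the conversion: origin terminal — on the seller under both CFR and CIF; already in the CFR price and stays in the CIF price. brokerage — on the buyer under both terms; not part of either seller's price.
From CFR to CIF, the seller additionally bears: insurance.
CIF price = 54410.84 + 128.36 = 54539.20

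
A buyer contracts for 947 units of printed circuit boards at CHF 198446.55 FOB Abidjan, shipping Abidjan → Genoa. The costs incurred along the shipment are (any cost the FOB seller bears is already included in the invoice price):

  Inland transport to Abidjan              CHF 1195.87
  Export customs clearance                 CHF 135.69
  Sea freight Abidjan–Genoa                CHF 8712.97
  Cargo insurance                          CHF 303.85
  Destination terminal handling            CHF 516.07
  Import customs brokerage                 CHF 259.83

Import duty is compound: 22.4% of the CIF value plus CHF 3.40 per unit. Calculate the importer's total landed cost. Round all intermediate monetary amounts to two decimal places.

Total landed cost: CHF 257930.86

FOB: the seller bears costs until goods are on board at the origin port; the buyer bears freight, insurance and all costs thereafter.
Already in the invoice (seller's account under FOB): inland to port, export clearance — exclude.
CIF value = FOB price + freight + insurance = 198446.55 + 8712.97 + 303.85 = 207463.37
Ad valorem component: 207463.37 × 22.4% = 46471.79
Specific component: 947 × 3.40 = 3219.80
Import duty = 46471.79 + 3219.80 = 49691.59
Buyer bears: freight 8712.97 + insurance 303.85 + destination terminal 516.07 + brokerage 259.83 + duty 49691.59 = 59484.31
Landed cost = invoice 198446.55 + 59484.31 = 257930.86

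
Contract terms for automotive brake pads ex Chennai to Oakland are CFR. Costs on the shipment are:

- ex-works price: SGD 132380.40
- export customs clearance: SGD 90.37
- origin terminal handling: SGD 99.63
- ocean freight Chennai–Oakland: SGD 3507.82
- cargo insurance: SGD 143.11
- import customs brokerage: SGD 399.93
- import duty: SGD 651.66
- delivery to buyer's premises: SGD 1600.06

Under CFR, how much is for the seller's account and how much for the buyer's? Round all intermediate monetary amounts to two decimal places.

CFR: the seller pays costs through ocean freight to the destination port, but not insurance.
Seller's account: goods 132380.40 + export clearance 90.37 + origin terminal 99.63 + freight 3507.82 = 136078.22
Buyer's account: insurance 143.11 + brokerage 399.93 + duty 651.66 + delivery 1600.06 = 2794.76

Seller: SGD 136078.22; buyer: SGD 2794.76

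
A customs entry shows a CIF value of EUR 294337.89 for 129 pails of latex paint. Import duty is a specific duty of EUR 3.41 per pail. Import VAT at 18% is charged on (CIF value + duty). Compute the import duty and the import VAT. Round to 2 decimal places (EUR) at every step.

Import duty = 129 × 3.41 = 439.89
VAT base = CIF + duty = 294337.89 + 439.89 = 294777.78
Import VAT = 294777.78 × 18% = 53060.00

Import duty: EUR 439.89; import VAT: EUR 53060.00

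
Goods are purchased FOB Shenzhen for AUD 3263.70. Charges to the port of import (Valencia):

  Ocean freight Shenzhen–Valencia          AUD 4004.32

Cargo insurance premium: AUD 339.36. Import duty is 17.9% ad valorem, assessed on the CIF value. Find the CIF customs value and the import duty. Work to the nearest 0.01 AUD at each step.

CIF = FOB price + freight + insurance
CIF = 3263.70 + 4004.32 + 339.36 = 7607.38
Import duty = 7607.38 × 17.9% = 1361.72

CIF value: AUD 7607.38; import duty: AUD 1361.72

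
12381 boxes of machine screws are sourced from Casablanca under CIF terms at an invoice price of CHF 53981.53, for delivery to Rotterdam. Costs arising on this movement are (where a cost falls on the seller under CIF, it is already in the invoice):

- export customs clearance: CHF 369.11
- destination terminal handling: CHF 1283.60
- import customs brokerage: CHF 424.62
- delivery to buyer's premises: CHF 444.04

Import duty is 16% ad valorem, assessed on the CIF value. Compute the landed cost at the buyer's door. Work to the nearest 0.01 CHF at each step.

CIF: the seller pays costs through ocean freight and marine insurance to the destination port.
Already in the invoice (seller's account under CIF): export clearance — exclude.
The CIF price already equals the CIF value: 53981.53
Import duty = 53981.53 × 16% = 8637.04
Buyer bears: destination terminal 1283.60 + brokerage 424.62 + delivery 444.04 + duty 8637.04 = 10789.30
Landed cost = invoice 53981.53 + 10789.30 = 64770.83

Total landed cost: CHF 64770.83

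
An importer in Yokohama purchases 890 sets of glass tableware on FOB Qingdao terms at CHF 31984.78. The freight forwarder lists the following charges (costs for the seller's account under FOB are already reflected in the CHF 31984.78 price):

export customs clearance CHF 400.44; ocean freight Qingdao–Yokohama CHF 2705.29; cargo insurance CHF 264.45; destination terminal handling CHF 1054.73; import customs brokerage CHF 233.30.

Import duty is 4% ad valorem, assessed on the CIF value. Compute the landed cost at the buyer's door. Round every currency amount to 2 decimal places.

FOB: the seller bears costs until goods are on board at the origin port; the buyer bears freight, insurance and all costs thereafter.
Already in the invoice (seller's account under FOB): export clearance — exclude.
CIF value = FOB price + freight + insurance = 31984.78 + 2705.29 + 264.45 = 34954.52
Import duty = 34954.52 × 4% = 1398.18
Buyer bears: freight 2705.29 + insurance 264.45 + destination terminal 1054.73 + brokerage 233.30 + duty 1398.18 = 5655.95
Landed cost = invoice 31984.78 + 5655.95 = 37640.73

Total landed cost: CHF 37640.73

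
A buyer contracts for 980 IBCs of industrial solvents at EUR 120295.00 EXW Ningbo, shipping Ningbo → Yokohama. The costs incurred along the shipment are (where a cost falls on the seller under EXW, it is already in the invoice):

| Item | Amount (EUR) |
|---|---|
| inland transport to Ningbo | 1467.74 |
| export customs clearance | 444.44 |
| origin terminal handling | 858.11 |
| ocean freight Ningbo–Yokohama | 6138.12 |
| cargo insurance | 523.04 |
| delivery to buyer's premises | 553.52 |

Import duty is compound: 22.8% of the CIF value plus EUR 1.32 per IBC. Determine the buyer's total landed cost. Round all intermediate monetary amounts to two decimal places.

EXW: the seller makes goods available at their premises; the buyer bears all onward costs.
CIF value = EXW price + inland to port + export clearance + origin terminal + freight + insurance = 120295.00 + 1467.74 + 444.44 + 858.11 + 6138.12 + 523.04 = 129726.45
Ad valorem component: 129726.45 × 22.8% = 29577.63
Specific component: 980 × 1.32 = 1293.60
Import duty = 29577.63 + 1293.60 = 30871.23
Buyer bears: inland to port 1467.74 + export clearance 444.44 + origin terminal 858.11 + freight 6138.12 + insurance 523.04 + delivery 553.52 + duty 30871.23 = 40856.20
Landed cost = invoice 120295.00 + 40856.20 = 161151.20

Total landed cost: EUR 161151.20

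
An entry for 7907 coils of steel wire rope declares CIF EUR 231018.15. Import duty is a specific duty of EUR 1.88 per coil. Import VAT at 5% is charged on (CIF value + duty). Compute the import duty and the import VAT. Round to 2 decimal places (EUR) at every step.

Import duty = 7907 × 1.88 = 14865.16
VAT base = CIF + duty = 231018.15 + 14865.16 = 245883.31
Import VAT = 245883.31 × 5% = 12294.17

Import duty: EUR 14865.16; import VAT: EUR 12294.17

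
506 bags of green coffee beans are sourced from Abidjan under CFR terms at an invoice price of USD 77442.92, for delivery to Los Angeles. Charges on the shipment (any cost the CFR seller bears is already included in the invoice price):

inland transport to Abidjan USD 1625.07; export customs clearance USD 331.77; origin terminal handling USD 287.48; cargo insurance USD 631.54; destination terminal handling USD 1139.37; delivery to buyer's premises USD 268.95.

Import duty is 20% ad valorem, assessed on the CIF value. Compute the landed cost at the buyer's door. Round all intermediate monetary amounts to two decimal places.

Total landed cost: USD 95097.67

CFR: the seller pays costs through ocean freight to the destination port, but not insurance.
Already in the invoice (seller's account under CFR): inland to port, export clearance, origin terminal — exclude.
CIF value = CFR price + insurance = 77442.92 + 631.54 = 78074.46
Import duty = 78074.46 × 20% = 15614.89
Buyer bears: insurance 631.54 + destination terminal 1139.37 + delivery 268.95 + duty 15614.89 = 17654.75
Landed cost = invoice 77442.92 + 17654.75 = 95097.67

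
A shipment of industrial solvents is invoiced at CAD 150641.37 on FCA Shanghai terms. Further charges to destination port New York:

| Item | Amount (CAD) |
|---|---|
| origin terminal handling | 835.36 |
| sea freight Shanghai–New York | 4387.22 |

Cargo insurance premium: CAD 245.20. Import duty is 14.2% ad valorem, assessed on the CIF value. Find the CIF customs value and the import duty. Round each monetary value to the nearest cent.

CIF = FCA price + pre-shipment costs + freight + insurance
CIF = 150641.37 + 835.36 + 4387.22 + 245.20 = 156109.15
Import duty = 156109.15 × 14.2% = 22167.50

CIF value: CAD 156109.15; import duty: CAD 22167.50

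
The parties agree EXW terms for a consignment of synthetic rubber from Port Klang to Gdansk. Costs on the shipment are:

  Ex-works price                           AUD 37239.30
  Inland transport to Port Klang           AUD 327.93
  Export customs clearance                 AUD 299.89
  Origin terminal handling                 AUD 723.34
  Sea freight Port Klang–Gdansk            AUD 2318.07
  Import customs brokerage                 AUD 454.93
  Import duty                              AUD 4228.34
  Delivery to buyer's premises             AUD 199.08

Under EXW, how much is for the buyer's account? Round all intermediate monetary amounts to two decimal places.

Buyer's account: AUD 8551.58

EXW: the seller makes goods available at their premises; the buyer bears all onward costs.
Seller's account: goods 37239.30 = 37239.30
Buyer's account: inland to port 327.93 + export clearance 299.89 + origin terminal 723.34 + freight 2318.07 + brokerage 454.93 + duty 4228.34 + delivery 199.08 = 8551.58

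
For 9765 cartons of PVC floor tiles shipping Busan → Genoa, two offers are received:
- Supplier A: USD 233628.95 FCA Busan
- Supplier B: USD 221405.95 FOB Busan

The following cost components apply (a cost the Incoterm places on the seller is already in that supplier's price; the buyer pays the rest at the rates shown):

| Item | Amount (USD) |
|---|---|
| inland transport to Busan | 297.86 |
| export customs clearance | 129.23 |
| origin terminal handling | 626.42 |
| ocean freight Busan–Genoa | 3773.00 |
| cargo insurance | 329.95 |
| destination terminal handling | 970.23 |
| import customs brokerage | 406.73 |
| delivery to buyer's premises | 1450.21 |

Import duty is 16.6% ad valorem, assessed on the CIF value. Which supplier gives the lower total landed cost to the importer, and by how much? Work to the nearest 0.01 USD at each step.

Supplier A (FCA):
CIF value = FCA price + origin terminal + freight + insurance = 233628.95 + 626.42 + 3773.00 + 329.95 = 238358.32
Import duty = 238358.32 × 16.6% = 39567.48
Buyer bears (A): 626.42 + 3773.00 + 329.95 + 970.23 + 406.73 + 1450.21 = 7556.54
Landed cost (A) = invoice 233628.95 + 7556.54 + duty 39567.48 = 280752.97
Supplier B (FOB):
CIF value = FOB price + freight + insurance = 221405.95 + 3773.00 + 329.95 = 225508.90
Import duty = 225508.90 × 16.6% = 37434.48
Buyer bears (B): 3773.00 + 329.95 + 970.23 + 406.73 + 1450.21 = 6930.12
Landed cost (B) = invoice 221405.95 + 6930.12 + duty 37434.48 = 265770.55
Difference = |280752.97 − 265770.55| = 14982.42

Supplier B is cheaper by USD 14982.42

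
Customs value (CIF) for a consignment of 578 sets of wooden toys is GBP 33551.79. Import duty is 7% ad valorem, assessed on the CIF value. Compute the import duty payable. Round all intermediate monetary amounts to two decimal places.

Import duty: GBP 2348.63

Import duty = 33551.79 × 7% = 2348.63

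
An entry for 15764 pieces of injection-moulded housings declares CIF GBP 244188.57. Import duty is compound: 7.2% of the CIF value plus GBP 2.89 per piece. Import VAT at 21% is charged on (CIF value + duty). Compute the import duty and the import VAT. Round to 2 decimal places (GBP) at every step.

Ad valorem component: 244188.57 × 7.2% = 17581.58
Specific component: 15764 × 2.89 = 45557.96
Import duty = 17581.58 + 45557.96 = 63139.54
VAT base = CIF + duty = 244188.57 + 63139.54 = 307328.11
Import VAT = 307328.11 × 21% = 64538.90

Import duty: GBP 63139.54; import VAT: GBP 64538.90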